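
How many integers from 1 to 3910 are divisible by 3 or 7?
⌊3910/3⌋ + ⌊3910/7⌋ - ⌊3910/21⌋ = 1303 + 558 - 186 = 1675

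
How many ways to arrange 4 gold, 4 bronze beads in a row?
8! / (4! × 4!) = 70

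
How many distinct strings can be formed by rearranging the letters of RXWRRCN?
7! / (1! × 1! × 1! × 1! × 3!) = 840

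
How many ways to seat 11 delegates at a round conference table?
Circular: fix one position, arrange the rest. (11-1)! = 3628800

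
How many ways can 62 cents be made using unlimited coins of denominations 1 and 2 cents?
Coefficient of x^62 in 1/(1-x^1) · 1/(1-x^2). Use j coins of 2 for j = 0..⌊62/2⌋ = 31, the rest in 1s: 31 + 1 = 32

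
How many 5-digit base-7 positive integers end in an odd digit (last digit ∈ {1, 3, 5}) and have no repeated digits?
Last∈{1,3,5}. Last=0: 0. Last nonzero: 3×5×P(5,3) = 900. Total = 900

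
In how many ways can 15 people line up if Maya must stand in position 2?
Fix one position: (15-1)! = 87178291200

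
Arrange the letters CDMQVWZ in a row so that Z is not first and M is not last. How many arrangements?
By inclusion-exclusion: 7! - 2×(7-1)! + (7-2)! = 5040 - 1440 + 120 = 3720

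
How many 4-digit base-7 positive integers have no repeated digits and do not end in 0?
Last digit: 6 nonzero choices. First digit: 5 (nonzero, ≠last). Middle 2: P(5,2) = 20. Total = 600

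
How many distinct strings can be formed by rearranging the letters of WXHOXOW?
7! / (2! × 1! × 2! × 2!) = 630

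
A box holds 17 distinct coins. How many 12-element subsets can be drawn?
C(17,12) = 17!/(12!×5!) = 6188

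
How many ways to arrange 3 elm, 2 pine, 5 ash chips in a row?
10! / (3! × 2! × 5!) = 2520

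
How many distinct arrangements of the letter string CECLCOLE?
8! / (3! × 2! × 2! × 1!) = 1680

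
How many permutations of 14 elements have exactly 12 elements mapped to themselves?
Choose the 12 fixed points C(14,12) = 91, derange the rest: !2 = Σ_{j=0}^{2} (-1)^j·2!/j! = 2 - 2 + 1 = 1. Product = 91 × 1 = 91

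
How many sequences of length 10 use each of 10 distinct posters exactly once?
10! = 3628800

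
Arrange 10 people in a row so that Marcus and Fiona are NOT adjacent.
Total - adjacent = 10! - (10-1)!×2 = 3628800 - 725760 = 2903040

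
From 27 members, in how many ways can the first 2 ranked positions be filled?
P(27,2) = 27!/(27-2)! = 702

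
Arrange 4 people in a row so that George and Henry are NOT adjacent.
Total - adjacent = 4! - (4-1)!×2 = 24 - 12 = 12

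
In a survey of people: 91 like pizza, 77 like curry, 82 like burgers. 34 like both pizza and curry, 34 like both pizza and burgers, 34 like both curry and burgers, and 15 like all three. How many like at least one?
|A∪B∪C| = 91+77+82-34-34-34+15 = 163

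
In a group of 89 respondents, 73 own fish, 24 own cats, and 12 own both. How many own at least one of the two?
|A∪B| = |A| + |B| - |A∩B| = 73 + 24 - 12 = 85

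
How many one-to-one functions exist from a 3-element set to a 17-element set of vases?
P(17,3) = 17!/(17-3)! = 4080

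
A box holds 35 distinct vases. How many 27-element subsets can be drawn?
C(35,27) = 35!/(27!×8!) = 23535820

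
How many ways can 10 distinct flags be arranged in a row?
10! = 3628800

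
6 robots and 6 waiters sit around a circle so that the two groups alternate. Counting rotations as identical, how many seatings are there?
Fix one of the robots: (6-1)! ways for the remaining robots, × 6! ways for the waiters = 120 × 720 = 86400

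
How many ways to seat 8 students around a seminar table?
Circular: fix one position, arrange the rest. (8-1)! = 5040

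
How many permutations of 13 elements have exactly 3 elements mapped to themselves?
Choose the 3 fixed points C(13,3) = 286, derange the rest: !10 = Σ_{j=0}^{10} (-1)^j·10!/j! = 3628800 - 3628800 + 1814400 - 604800 + 151200 - 30240 + 5040 - 720 + 90 - 10 + 1 = 1334961. Product = 286 × 1334961 = 381798846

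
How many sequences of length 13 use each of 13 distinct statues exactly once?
13! = 6227020800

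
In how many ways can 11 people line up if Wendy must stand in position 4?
Fix one position: (11-1)! = 3628800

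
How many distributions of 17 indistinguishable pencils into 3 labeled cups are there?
C(17+3-1, 3-1) = C(19, 2) = 171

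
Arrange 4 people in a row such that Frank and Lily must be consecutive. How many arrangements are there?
Treat the 2 as one block: (4-2+1)! × 2! = 6 × 2 = 12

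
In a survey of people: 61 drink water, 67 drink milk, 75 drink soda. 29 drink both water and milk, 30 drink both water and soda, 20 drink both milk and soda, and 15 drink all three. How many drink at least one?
|A∪B∪C| = 61+67+75-29-30-20+15 = 139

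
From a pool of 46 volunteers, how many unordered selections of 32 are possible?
C(46,32) = 46!/(32!×14!) = 239877544005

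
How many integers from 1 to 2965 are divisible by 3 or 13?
⌊2965/3⌋ + ⌊2965/13⌋ - ⌊2965/39⌋ = 988 + 228 - 76 = 1140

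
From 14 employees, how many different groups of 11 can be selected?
C(14,11) = 14!/(11!×3!) = 364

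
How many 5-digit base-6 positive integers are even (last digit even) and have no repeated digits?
Last∈{0,2,4}. Last=0: 120. Last nonzero: 2×4×P(4,3) = 192. Total = 312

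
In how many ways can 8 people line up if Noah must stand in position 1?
Fix one position: (8-1)! = 5040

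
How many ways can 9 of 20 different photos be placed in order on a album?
P(20,9) = 20!/(20-9)! = 60949324800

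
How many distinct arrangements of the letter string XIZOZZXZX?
9! / (3! × 1! × 1! × 4!) = 2520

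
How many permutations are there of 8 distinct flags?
8! = 40320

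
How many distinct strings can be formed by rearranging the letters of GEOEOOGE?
8! / (2! × 3! × 3!) = 560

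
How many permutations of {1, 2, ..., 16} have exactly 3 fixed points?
Choose the 3 fixed points C(16,3) = 560, derange the rest: !13 = Σ_{j=0}^{13} (-1)^j·13!/j! = 6227020800 - 6227020800 + 3113510400 - 1037836800 + 259459200 - 51891840 + 8648640 - 1235520 + 154440 - 17160 + 1716 - 156 + 13 - 1 = 2290792932. Product = 560 × 2290792932 = 1282844041920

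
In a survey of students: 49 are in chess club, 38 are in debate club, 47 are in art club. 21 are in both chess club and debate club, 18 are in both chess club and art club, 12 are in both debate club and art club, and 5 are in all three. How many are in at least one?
|A∪B∪C| = 49+38+47-21-18-12+5 = 88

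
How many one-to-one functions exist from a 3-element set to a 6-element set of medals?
P(6,3) = 6!/(6-3)! = 120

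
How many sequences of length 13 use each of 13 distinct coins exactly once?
13! = 6227020800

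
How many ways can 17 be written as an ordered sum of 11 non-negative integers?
C(17+11-1, 11-1) = C(27, 10) = 8436285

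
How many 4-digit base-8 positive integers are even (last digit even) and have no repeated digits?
Last∈{0,2,4,6}. Last=0: 210. Last nonzero: 3×6×P(6,2) = 540. Total = 750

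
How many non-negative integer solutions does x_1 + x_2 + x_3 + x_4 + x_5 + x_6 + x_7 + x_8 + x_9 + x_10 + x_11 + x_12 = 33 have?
C(33+12-1, 12-1) = C(44, 11) = 7669339132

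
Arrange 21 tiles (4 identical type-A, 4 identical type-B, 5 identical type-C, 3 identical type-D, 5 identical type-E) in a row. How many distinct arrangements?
21! / (4! × 4! × 5! × 3! × 5!) = 1026615189600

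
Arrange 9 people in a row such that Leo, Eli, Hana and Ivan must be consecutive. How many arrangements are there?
Treat the 4 as one block: (9-4+1)! × 4! = 720 × 24 = 17280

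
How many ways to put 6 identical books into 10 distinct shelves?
C(6+10-1, 10-1) = C(15, 9) = 5005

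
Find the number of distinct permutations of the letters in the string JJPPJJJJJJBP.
12! / (8! × 3! × 1!) = 1980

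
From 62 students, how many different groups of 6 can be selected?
C(62,6) = 62!/(6!×56!) = 61474519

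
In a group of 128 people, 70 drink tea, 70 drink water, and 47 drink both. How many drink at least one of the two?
|A∪B| = |A| + |B| - |A∩B| = 70 + 70 - 47 = 93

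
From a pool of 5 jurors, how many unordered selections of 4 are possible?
C(5,4) = 5!/(4!×1!) = 5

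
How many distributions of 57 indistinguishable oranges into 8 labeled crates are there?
C(57+8-1, 8-1) = C(64, 7) = 621216192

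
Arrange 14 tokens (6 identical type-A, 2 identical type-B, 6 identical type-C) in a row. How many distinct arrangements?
14! / (6! × 2! × 6!) = 84084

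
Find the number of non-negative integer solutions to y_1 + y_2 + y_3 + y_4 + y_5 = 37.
C(37+5-1, 5-1) = C(41, 4) = 101270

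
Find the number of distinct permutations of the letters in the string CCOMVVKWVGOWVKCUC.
17! / (1! × 2! × 2! × 1! × 4! × 2! × 1! × 4!) = 77189112000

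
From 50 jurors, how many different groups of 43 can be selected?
C(50,43) = 50!/(43!×7!) = 99884400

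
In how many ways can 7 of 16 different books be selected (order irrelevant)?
C(16,7) = 16!/(7!×9!) = 11440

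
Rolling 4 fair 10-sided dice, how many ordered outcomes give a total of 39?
Coefficient of x^39 in (x + x² + ... + x^10)^4. By inclusion-exclusion on dice exceeding 10: Σ_j (-1)^j C(4,j)·C(39-1-10j, 3) = C(4,0)·C(38,3) - C(4,1)·C(28,3) + C(4,2)·C(18,3) - C(4,3)·C(8,3) = 1·8436 - 4·3276 + 6·816 - 4·56 = 4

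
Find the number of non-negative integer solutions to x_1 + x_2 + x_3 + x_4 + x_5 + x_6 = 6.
C(6+6-1, 6-1) = C(11, 5) = 462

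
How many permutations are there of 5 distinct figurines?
5! = 120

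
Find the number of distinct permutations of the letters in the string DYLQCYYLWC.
10! / (2! × 2! × 1! × 1! × 3! × 1!) = 151200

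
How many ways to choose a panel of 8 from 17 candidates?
C(17,8) = 17!/(8!×9!) = 24310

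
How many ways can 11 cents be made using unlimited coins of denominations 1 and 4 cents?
Coefficient of x^11 in 1/(1-x^1) · 1/(1-x^4). Use j coins of 4 for j = 0..⌊11/4⌋ = 2, the rest in 1s: 2 + 1 = 3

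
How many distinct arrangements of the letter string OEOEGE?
6! / (2! × 1! × 3!) = 60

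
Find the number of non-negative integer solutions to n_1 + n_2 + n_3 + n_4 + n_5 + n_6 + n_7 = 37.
C(37+7-1, 7-1) = C(43, 6) = 6096454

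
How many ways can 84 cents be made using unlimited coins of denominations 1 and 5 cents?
Coefficient of x^84 in 1/(1-x^1) · 1/(1-x^5). Use j coins of 5 for j = 0..⌊84/5⌋ = 16, the rest in 1s: 16 + 1 = 17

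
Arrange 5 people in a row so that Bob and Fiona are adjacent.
Treat as block: (5-1)! × 2! = 24 × 2 = 48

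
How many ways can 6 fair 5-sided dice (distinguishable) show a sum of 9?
Coefficient of x^9 in (x + x² + ... + x^5)^6. By inclusion-exclusion on dice exceeding 5: Σ_j (-1)^j C(6,j)·C(9-1-5j, 5) = C(6,0)·C(8,5) = 1·56 = 56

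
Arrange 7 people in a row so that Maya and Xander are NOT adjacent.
Total - adjacent = 7! - (7-1)!×2 = 5040 - 1440 = 3600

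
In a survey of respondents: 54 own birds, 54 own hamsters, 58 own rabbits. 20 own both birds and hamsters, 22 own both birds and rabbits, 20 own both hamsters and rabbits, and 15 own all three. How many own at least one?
|A∪B∪C| = 54+54+58-20-22-20+15 = 119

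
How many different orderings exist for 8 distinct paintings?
8! = 40320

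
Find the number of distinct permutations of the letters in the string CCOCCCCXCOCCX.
13! / (2! × 2! × 9!) = 4290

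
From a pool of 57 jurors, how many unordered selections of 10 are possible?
C(57,10) = 57!/(10!×47!) = 43183019880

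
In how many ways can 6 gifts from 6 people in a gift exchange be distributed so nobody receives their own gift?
!6 = Σ_{j=0}^{6} (-1)^j·6!/j! = 720 - 720 + 360 - 120 + 30 - 6 + 1 = 265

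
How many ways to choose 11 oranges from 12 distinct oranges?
C(12,11) = 12!/(11!×1!) = 12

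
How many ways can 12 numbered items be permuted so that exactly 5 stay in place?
Choose the 5 fixed points C(12,5) = 792, derange the rest: !7 = Σ_{j=0}^{7} (-1)^j·7!/j! = 5040 - 5040 + 2520 - 840 + 210 - 42 + 7 - 1 = 1854. Product = 792 × 1854 = 1468368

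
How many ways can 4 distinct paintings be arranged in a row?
4! = 24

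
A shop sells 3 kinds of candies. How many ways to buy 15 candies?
C(15+3-1, 3-1) = C(17, 2) = 136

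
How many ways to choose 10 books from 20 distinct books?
C(20,10) = 20!/(10!×10!) = 184756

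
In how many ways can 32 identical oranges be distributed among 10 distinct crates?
C(32+10-1, 10-1) = C(41, 9) = 350343565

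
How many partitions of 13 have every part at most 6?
Let r_j(i) = number of partitions of i into parts ≤ j, for i = 0..13. r_1(i) = 1 for all i; r_j(i) = r_{j-1}(i) + r_j(i-j). Rows j = 2..6: ≤2: 1 1 2 2 3 3 4 4 5 5 6 6 7 7; ≤3: 1 1 2 3 4 5 7 8 10 12 14 16 19 21; ≤4: 1 1 2 3 5 6 9 11 15 18 23 27 34 39; ≤5: 1 1 2 3 5 7 10 13 18 23 30 37 47 57; ≤6: 1 1 2 3 5 7 11 14 20 26 35 44 58 71. r_6(13) = 71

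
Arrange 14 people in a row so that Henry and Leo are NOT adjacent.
Total - adjacent = 14! - (14-1)!×2 = 87178291200 - 12454041600 = 74724249600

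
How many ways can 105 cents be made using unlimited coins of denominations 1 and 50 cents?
Coefficient of x^105 in 1/(1-x^1) · 1/(1-x^50). Use j coins of 50 for j = 0..⌊105/50⌋ = 2, the rest in 1s: 2 + 1 = 3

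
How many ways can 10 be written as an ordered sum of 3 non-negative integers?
C(10+3-1, 3-1) = C(12, 2) = 66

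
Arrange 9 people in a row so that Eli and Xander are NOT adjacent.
Total - adjacent = 9! - (9-1)!×2 = 362880 - 80640 = 282240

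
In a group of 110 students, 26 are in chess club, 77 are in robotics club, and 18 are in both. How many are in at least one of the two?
|A∪B| = |A| + |B| - |A∩B| = 26 + 77 - 18 = 85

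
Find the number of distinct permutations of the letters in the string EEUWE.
5! / (3! × 1! × 1!) = 20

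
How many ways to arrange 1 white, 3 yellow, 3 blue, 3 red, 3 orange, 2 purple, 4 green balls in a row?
19! / (1! × 3! × 3! × 3! × 3! × 2! × 4!) = 1955457504000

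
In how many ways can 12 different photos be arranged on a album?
12! = 479001600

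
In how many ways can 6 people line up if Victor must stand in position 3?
Fix one position: (6-1)! = 120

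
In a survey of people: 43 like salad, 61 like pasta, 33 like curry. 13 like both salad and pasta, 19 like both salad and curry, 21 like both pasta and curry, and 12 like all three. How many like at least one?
|A∪B∪C| = 43+61+33-13-19-21+12 = 96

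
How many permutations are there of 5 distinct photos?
5! = 120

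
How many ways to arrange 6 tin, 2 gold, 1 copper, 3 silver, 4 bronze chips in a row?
16! / (6! × 2! × 1! × 3! × 4!) = 100900800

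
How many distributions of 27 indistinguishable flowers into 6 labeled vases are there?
C(27+6-1, 6-1) = C(32, 5) = 201376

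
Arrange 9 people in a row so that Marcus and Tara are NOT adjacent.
Total - adjacent = 9! - (9-1)!×2 = 362880 - 80640 = 282240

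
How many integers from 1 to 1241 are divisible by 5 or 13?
⌊1241/5⌋ + ⌊1241/13⌋ - ⌊1241/65⌋ = 248 + 95 - 19 = 324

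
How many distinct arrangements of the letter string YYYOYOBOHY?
10! / (5! × 1! × 1! × 3!) = 5040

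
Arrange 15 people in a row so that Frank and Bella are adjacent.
Treat as block: (15-1)! × 2! = 87178291200 × 2 = 174356582400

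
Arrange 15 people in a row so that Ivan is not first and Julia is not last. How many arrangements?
By inclusion-exclusion: 15! - 2×(15-1)! + (15-2)! = 1307674368000 - 174356582400 + 6227020800 = 1139544806400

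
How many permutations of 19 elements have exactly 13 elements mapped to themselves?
Choose the 13 fixed points C(19,13) = 27132, derange the rest: !6 = Σ_{j=0}^{6} (-1)^j·6!/j! = 720 - 720 + 360 - 120 + 30 - 6 + 1 = 265. Product = 27132 × 265 = 7189980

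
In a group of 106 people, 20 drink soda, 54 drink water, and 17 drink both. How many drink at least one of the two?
|A∪B| = |A| + |B| - |A∩B| = 20 + 54 - 17 = 57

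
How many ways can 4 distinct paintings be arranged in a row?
4! = 24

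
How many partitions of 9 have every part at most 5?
Let r_j(i) = number of partitions of i into parts ≤ j, for i = 0..9. r_1(i) = 1 for all i; r_j(i) = r_{j-1}(i) + r_j(i-j). Rows j = 2..5: ≤2: 1 1 2 2 3 3 4 4 5 5; ≤3: 1 1 2 3 4 5 7 8 10 12; ≤4: 1 1 2 3 5 6 9 11 15 18; ≤5: 1 1 2 3 5 7 10 13 18 23. r_5(9) = 23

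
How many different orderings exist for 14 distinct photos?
14! = 87178291200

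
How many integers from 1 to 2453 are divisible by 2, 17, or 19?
⌊2453/2⌋+⌊2453/17⌋+⌊2453/19⌋ - ⌊2453/34⌋-⌊2453/38⌋-⌊2453/323⌋ + ⌊2453/646⌋ = 1226+144+129 - 72-64-7 + 3 = 1359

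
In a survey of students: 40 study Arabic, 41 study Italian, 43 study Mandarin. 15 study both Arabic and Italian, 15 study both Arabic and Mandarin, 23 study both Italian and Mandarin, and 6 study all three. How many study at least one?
|A∪B∪C| = 40+41+43-15-15-23+6 = 77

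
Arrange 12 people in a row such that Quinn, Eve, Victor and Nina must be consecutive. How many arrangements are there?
Treat the 4 as one block: (12-4+1)! × 4! = 362880 × 24 = 8709120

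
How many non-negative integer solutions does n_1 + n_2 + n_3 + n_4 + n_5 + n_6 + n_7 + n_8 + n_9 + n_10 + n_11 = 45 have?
C(45+11-1, 11-1) = C(55, 10) = 29248649430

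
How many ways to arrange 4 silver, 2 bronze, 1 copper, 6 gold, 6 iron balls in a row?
19! / (4! × 2! × 1! × 6! × 6!) = 4888643760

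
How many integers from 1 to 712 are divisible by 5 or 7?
⌊712/5⌋ + ⌊712/7⌋ - ⌊712/35⌋ = 142 + 101 - 20 = 223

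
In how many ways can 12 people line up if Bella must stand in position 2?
Fix one position: (12-1)! = 39916800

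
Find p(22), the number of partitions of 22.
Pentagonal recurrence p(n) = p(n-1) + p(n-2) - p(n-5) - p(n-7) + p(n-12) + p(n-15) - ... gives p(0..21) = 1, 1, 2, 3, 5, 7, 11, 15, 22, 30, 42, 56, 77, 101, 135, 176, 231, 297, 385, 490, 627, 792. p(22) = p(21) + p(20) - p(17) - p(15) + p(10) + p(7) - p(0) = 792 + 627 - 297 - 176 + 42 + 15 - 1 = 1002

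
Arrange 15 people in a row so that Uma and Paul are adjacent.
Treat as block: (15-1)! × 2! = 87178291200 × 2 = 174356582400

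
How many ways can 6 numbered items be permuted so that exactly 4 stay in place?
Choose the 4 fixed points C(6,4) = 15, derange the rest: !2 = Σ_{j=0}^{2} (-1)^j·2!/j! = 2 - 2 + 1 = 1. Product = 15 × 1 = 15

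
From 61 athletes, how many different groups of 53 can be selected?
C(61,53) = 61!/(53!×8!) = 2944827765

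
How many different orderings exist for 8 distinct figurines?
8! = 40320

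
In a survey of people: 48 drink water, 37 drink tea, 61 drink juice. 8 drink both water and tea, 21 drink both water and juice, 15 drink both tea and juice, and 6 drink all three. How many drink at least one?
|A∪B∪C| = 48+37+61-8-21-15+6 = 108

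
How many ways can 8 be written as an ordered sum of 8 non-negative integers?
C(8+8-1, 8-1) = C(15, 7) = 6435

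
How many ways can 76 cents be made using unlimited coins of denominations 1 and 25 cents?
Coefficient of x^76 in 1/(1-x^1) · 1/(1-x^25). Use j coins of 25 for j = 0..⌊76/25⌋ = 3, the rest in 1s: 3 + 1 = 4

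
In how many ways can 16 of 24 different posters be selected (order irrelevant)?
C(24,16) = 24!/(16!×8!) = 735471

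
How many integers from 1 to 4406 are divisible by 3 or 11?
⌊4406/3⌋ + ⌊4406/11⌋ - ⌊4406/33⌋ = 1468 + 400 - 133 = 1735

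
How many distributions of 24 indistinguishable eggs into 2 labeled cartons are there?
C(24+2-1, 2-1) = C(25, 1) = 25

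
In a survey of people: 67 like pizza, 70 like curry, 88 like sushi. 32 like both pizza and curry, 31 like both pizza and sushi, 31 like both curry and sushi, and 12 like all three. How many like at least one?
|A∪B∪C| = 67+70+88-32-31-31+12 = 143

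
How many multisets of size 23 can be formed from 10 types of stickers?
C(23+10-1, 10-1) = C(32, 9) = 28048800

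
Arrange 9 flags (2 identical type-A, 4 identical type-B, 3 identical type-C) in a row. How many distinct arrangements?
9! / (2! × 4! × 3!) = 1260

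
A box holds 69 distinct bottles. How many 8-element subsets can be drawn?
C(69,8) = 69!/(8!×61!) = 8361453672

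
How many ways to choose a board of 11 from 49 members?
C(49,11) = 49!/(11!×38!) = 29135916264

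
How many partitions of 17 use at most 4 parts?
By conjugation, equals partitions of 17 into parts ≤ 4. Let r_j(i) = number of partitions of i into parts ≤ j, for i = 0..17. r_1(i) = 1 for all i; r_j(i) = r_{j-1}(i) + r_j(i-j). Rows j = 2..4: ≤2: 1 1 2 2 3 3 4 4 5 5 6 6 7 7 8 8 9 9; ≤3: 1 1 2 3 4 5 7 8 10 12 14 16 19 21 24 27 30 33; ≤4: 1 1 2 3 5 6 9 11 15 18 23 27 34 39 47 54 64 72. r_4(17) = 72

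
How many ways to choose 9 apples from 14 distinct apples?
C(14,9) = 14!/(9!×5!) = 2002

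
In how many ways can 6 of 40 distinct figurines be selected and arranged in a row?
P(40,6) = 40!/(40-6)! = 2763633600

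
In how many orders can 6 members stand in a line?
6! = 720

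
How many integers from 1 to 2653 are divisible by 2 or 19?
⌊2653/2⌋ + ⌊2653/19⌋ - ⌊2653/38⌋ = 1326 + 139 - 69 = 1396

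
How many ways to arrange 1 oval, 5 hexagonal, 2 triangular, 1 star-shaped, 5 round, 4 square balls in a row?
18! / (1! × 5! × 2! × 1! × 5! × 4!) = 9262693440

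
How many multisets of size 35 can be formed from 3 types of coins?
C(35+3-1, 3-1) = C(37, 2) = 666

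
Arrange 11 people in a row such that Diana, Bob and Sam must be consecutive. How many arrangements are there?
Treat the 3 as one block: (11-3+1)! × 3! = 362880 × 6 = 2177280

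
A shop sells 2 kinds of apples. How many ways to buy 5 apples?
C(5+2-1, 2-1) = C(6, 1) = 6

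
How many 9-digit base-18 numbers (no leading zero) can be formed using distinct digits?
First digit: 17 choices (nonzero). Then descending: 17 × 17 × 16 × 15 × 14 × 13 × 12 × 11 × 10 = 16663046400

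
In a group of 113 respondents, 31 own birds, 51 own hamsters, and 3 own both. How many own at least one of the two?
|A∪B| = |A| + |B| - |A∩B| = 31 + 51 - 3 = 79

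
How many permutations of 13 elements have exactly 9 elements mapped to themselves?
Choose the 9 fixed points C(13,9) = 715, derange the rest: !4 = Σ_{j=0}^{4} (-1)^j·4!/j! = 24 - 24 + 12 - 4 + 1 = 9. Product = 715 × 9 = 6435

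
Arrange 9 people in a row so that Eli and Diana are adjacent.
Treat as block: (9-1)! × 2! = 40320 × 2 = 80640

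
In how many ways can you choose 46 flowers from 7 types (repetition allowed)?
C(46+7-1, 7-1) = C(52, 6) = 20358520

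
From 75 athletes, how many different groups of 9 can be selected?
C(75,9) = 75!/(9!×66!) = 125595622175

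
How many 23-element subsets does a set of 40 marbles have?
C(40,23) = 40!/(23!×17!) = 88732378800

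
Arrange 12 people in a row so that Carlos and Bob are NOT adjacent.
Total - adjacent = 12! - (12-1)!×2 = 479001600 - 79833600 = 399168000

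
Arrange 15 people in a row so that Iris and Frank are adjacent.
Treat as block: (15-1)! × 2! = 87178291200 × 2 = 174356582400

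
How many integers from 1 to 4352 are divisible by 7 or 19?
⌊4352/7⌋ + ⌊4352/19⌋ - ⌊4352/133⌋ = 621 + 229 - 32 = 818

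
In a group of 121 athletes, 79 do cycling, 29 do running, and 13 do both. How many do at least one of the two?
|A∪B| = |A| + |B| - |A∩B| = 79 + 29 - 13 = 95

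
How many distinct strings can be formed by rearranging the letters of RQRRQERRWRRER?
13! / (1! × 2! × 2! × 8!) = 38610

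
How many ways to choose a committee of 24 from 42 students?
C(42,24) = 42!/(24!×18!) = 353697121050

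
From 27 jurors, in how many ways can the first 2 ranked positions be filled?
P(27,2) = 27!/(27-2)! = 702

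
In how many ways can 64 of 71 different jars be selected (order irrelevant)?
C(71,64) = 71!/(64!×7!) = 1329890705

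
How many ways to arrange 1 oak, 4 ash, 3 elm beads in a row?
8! / (1! × 4! × 3!) = 280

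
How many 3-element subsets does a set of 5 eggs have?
C(5,3) = 5!/(3!×2!) = 10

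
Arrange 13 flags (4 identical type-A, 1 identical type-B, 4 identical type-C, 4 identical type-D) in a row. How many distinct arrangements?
13! / (4! × 1! × 4! × 4!) = 450450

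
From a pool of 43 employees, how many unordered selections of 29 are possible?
C(43,29) = 43!/(29!×14!) = 78378960360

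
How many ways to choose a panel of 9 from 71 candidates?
C(71,9) = 71!/(9!×62!) = 74473879480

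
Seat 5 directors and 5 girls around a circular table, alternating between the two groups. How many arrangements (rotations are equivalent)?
Fix one of the directors: (5-1)! ways for the remaining directors, × 5! ways for the girls = 24 × 120 = 2880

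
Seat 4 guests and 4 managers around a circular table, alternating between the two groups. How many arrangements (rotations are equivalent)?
Fix one of the guests: (4-1)! ways for the remaining guests, × 4! ways for the managers = 6 × 24 = 144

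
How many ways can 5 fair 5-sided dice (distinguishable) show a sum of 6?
Coefficient of x^6 in (x + x² + ... + x^5)^5. By inclusion-exclusion on dice exceeding 5: Σ_j (-1)^j C(5,j)·C(6-1-5j, 4) = C(5,0)·C(5,4) = 1·5 = 5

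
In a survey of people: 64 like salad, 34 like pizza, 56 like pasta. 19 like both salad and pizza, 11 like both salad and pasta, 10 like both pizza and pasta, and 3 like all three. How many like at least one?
|A∪B∪C| = 64+34+56-19-11-10+3 = 117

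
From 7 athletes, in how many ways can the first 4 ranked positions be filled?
P(7,4) = 7!/(7-4)! = 840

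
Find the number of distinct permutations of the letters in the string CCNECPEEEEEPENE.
15! / (3! × 8! × 2! × 2!) = 1351350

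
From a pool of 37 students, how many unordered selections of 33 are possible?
C(37,33) = 37!/(33!×4!) = 66045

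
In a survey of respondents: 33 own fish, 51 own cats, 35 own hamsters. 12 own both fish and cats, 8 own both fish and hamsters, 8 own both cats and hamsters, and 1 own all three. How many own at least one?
|A∪B∪C| = 33+51+35-12-8-8+1 = 92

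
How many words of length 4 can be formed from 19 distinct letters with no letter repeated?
P(19,4) = 19!/(19-4)! = 93024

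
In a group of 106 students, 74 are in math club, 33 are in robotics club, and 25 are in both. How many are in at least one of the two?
|A∪B| = |A| + |B| - |A∩B| = 74 + 33 - 25 = 82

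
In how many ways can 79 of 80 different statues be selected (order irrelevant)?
C(80,79) = 80!/(79!×1!) = 80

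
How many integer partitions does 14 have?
Pentagonal recurrence p(n) = p(n-1) + p(n-2) - p(n-5) - p(n-7) + p(n-12) + p(n-15) - ... gives p(0..13) = 1, 1, 2, 3, 5, 7, 11, 15, 22, 30, 42, 56, 77, 101. p(14) = p(13) + p(12) - p(9) - p(7) + p(2) = 101 + 77 - 30 - 15 + 2 = 135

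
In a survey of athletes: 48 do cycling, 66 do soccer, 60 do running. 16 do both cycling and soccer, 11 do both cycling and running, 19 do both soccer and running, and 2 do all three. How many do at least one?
|A∪B∪C| = 48+66+60-16-11-19+2 = 130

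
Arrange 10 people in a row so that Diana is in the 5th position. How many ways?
Fix one position: (10-1)! = 362880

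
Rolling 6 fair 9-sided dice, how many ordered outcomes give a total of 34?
Coefficient of x^34 in (x + x² + ... + x^9)^6. By inclusion-exclusion on dice exceeding 9: Σ_j (-1)^j C(6,j)·C(34-1-9j, 5) = C(6,0)·C(33,5) - C(6,1)·C(24,5) + C(6,2)·C(15,5) - C(6,3)·C(6,5) = 1·237336 - 6·42504 + 15·3003 - 20·6 = 27237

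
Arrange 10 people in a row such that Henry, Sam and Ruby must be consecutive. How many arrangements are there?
Treat the 3 as one block: (10-3+1)! × 3! = 40320 × 6 = 241920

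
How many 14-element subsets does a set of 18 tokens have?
C(18,14) = 18!/(14!×4!) = 3060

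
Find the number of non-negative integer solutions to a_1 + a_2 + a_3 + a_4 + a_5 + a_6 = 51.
C(51+6-1, 6-1) = C(56, 5) = 3819816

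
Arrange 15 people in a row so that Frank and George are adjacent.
Treat as block: (15-1)! × 2! = 87178291200 × 2 = 174356582400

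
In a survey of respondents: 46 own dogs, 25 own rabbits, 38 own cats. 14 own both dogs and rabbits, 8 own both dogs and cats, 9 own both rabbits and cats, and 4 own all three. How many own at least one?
|A∪B∪C| = 46+25+38-14-8-9+4 = 82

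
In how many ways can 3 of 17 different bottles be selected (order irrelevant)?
C(17,3) = 17!/(3!×14!) = 680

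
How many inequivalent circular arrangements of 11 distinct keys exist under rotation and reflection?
(11-1)!/2 = 3628800/2 = 1814400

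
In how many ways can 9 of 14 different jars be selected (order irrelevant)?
C(14,9) = 14!/(9!×5!) = 2002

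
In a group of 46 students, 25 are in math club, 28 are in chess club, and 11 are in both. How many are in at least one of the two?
|A∪B| = |A| + |B| - |A∩B| = 25 + 28 - 11 = 42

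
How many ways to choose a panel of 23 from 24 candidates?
C(24,23) = 24!/(23!×1!) = 24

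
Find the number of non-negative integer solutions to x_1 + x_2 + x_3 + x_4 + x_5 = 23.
C(23+5-1, 5-1) = C(27, 4) = 17550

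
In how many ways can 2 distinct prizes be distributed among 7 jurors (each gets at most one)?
P(7,2) = 7!/(7-2)! = 42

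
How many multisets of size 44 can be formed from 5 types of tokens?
C(44+5-1, 5-1) = C(48, 4) = 194580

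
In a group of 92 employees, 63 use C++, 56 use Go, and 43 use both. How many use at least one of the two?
|A∪B| = |A| + |B| - |A∩B| = 63 + 56 - 43 = 76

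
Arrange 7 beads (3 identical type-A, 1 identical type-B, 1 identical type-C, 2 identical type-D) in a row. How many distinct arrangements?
7! / (3! × 1! × 1! × 2!) = 420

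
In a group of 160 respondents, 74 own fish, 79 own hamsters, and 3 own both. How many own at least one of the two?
|A∪B| = |A| + |B| - |A∩B| = 74 + 79 - 3 = 150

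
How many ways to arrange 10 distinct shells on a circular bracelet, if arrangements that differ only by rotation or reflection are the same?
(10-1)!/2 = 362880/2 = 181440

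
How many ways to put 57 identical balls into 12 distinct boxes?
C(57+12-1, 12-1) = C(68, 11) = 1533058025824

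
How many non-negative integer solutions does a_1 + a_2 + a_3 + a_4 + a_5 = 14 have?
C(14+5-1, 5-1) = C(18, 4) = 3060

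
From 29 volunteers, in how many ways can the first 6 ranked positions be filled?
P(29,6) = 29!/(29-6)! = 342014400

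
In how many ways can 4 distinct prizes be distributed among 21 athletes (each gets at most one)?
P(21,4) = 21!/(21-4)! = 143640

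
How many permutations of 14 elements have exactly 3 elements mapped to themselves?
Choose the 3 fixed points C(14,3) = 364, derange the rest: !11 = Σ_{j=0}^{11} (-1)^j·11!/j! = 39916800 - 39916800 + 19958400 - 6652800 + 1663200 - 332640 + 55440 - 7920 + 990 - 110 + 11 - 1 = 14684570. Product = 364 × 14684570 = 5345183480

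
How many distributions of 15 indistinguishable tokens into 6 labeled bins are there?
C(15+6-1, 6-1) = C(20, 5) = 15504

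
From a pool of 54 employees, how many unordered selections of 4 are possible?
C(54,4) = 54!/(4!×50!) = 316251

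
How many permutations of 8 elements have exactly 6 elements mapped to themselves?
Choose the 6 fixed points C(8,6) = 28, derange the rest: !2 = Σ_{j=0}^{2} (-1)^j·2!/j! = 2 - 2 + 1 = 1. Product = 28 × 1 = 28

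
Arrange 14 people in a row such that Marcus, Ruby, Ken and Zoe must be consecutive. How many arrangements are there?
Treat the 4 as one block: (14-4+1)! × 4! = 39916800 × 24 = 958003200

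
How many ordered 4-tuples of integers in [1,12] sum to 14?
Coefficient of x^14 in (x + x² + ... + x^12)^4. By inclusion-exclusion on dice exceeding 12: Σ_j (-1)^j C(4,j)·C(14-1-12j, 3) = C(4,0)·C(13,3) = 1·286 = 286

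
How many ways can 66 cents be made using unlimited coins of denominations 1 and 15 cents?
Coefficient of x^66 in 1/(1-x^1) · 1/(1-x^15). Use j coins of 15 for j = 0..⌊66/15⌋ = 4, the rest in 1s: 4 + 1 = 5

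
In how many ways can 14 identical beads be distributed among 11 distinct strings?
C(14+11-1, 11-1) = C(24, 10) = 1961256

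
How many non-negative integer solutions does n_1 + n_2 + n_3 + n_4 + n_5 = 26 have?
C(26+5-1, 5-1) = C(30, 4) = 27405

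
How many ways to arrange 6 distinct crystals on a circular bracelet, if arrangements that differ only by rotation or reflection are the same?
(6-1)!/2 = 120/2 = 60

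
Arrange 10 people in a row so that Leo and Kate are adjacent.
Treat as block: (10-1)! × 2! = 362880 × 2 = 725760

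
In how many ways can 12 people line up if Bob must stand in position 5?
Fix one position: (12-1)! = 39916800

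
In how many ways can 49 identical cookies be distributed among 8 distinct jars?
C(49+8-1, 8-1) = C(56, 7) = 231917400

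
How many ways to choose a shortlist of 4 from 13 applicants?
C(13,4) = 13!/(4!×9!) = 715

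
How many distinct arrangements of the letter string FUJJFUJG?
8! / (2! × 2! × 3! × 1!) = 1680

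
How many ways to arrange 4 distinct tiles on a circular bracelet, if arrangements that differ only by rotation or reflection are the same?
(4-1)!/2 = 6/2 = 3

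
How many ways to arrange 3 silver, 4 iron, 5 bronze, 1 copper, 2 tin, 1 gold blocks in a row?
16! / (3! × 4! × 5! × 1! × 2! × 1!) = 605404800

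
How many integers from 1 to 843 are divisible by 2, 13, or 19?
⌊843/2⌋+⌊843/13⌋+⌊843/19⌋ - ⌊843/26⌋-⌊843/38⌋-⌊843/247⌋ + ⌊843/494⌋ = 421+64+44 - 32-22-3 + 1 = 473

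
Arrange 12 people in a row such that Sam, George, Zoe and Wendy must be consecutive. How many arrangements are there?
Treat the 4 as one block: (12-4+1)! × 4! = 362880 × 24 = 8709120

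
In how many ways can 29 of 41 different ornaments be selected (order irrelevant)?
C(41,29) = 41!/(29!×12!) = 7898654920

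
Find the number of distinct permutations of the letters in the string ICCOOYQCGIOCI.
13! / (1! × 1! × 3! × 4! × 1! × 3!) = 7207200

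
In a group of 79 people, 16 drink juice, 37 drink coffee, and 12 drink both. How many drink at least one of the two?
|A∪B| = |A| + |B| - |A∩B| = 16 + 37 - 12 = 41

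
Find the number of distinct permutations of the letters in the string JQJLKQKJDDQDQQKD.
16! / (1! × 3! × 3! × 4! × 5!) = 201801600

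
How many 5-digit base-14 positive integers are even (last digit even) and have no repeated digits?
Last∈{0,2,4,6,8,10,12}. Last=0: 17160. Last nonzero: 6×12×P(12,3) = 95040. Total = 112200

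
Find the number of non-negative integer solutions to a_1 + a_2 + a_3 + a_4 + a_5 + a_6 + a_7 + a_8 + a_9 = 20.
C(20+9-1, 9-1) = C(28, 8) = 3108105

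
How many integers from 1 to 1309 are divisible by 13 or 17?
⌊1309/13⌋ + ⌊1309/17⌋ - ⌊1309/221⌋ = 100 + 77 - 5 = 172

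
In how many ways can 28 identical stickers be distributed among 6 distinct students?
C(28+6-1, 6-1) = C(33, 5) = 237336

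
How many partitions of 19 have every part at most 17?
Let r_j(i) = number of partitions of i into parts ≤ j, for i = 0..19. r_1(i) = 1 for all i; r_j(i) = r_{j-1}(i) + r_j(i-j). Rows j = 2..17: ≤2: 1 1 2 2 3 3 4 4 5 5 6 6 7 7 8 8 9 9 10 10; ≤3: 1 1 2 3 4 5 7 8 10 12 14 16 19 21 24 27 30 33 37 40; ≤4: 1 1 2 3 5 6 9 11 15 18 23 27 34 39 47 54 64 72 84 94; ≤5: 1 1 2 3 5 7 10 13 18 23 30 37 47 57 70 84 101 119 141 164; ≤6: 1 1 2 3 5 7 11 14 20 26 35 44 58 71 90 110 136 163 199 235; ≤7: 1 1 2 3 5 7 11 15 21 28 38 49 65 82 105 131 164 201 248 300; ≤8: 1 1 2 3 5 7 11 15 22 29 40 52 70 89 116 146 186 230 288 352; ≤9: 1 1 2 3 5 7 11 15 22 30 41 54 73 94 123 157 201 252 318 393; ≤10: 1 1 2 3 5 7 11 15 22 30 42 55 75 97 128 164 212 267 340 423; ≤11: 1 1 2 3 5 7 11 15 22 30 42 56 76 99 131 169 219 278 355 445; ≤12: 1 1 2 3 5 7 11 15 22 30 42 56 77 100 133 172 224 285 366 460; ≤13: 1 1 2 3 5 7 11 15 22 30 42 56 77 101 134 174 227 290 373 471; ≤14: 1 1 2 3 5 7 11 15 22 30 42 56 77 101 135 175 229 293 378 478; ≤15: 1 1 2 3 5 7 11 15 22 30 42 56 77 101 135 176 230 295 381 483; ≤16: 1 1 2 3 5 7 11 15 22 30 42 56 77 101 135 176 231 296 383 486; ≤17: 1 1 2 3 5 7 11 15 22 30 42 56 77 101 135 176 231 297 384 488. r_17(19) = 488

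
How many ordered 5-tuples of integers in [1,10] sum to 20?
Coefficient of x^20 in (x + x² + ... + x^10)^5. By inclusion-exclusion on dice exceeding 10: Σ_j (-1)^j C(5,j)·C(20-1-10j, 4) = C(5,0)·C(19,4) - C(5,1)·C(9,4) = 1·3876 - 5·126 = 3246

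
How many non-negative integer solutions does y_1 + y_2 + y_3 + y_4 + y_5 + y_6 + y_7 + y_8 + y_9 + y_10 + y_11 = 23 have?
C(23+11-1, 11-1) = C(33, 10) = 92561040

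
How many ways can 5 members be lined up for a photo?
5! = 120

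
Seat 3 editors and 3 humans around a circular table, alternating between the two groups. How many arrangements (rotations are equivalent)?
Fix one of the editors: (3-1)! ways for the remaining editors, × 3! ways for the humans = 2 × 6 = 12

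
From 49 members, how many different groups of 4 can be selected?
C(49,4) = 49!/(4!×45!) = 211876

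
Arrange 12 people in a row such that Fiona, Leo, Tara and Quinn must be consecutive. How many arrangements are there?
Treat the 4 as one block: (12-4+1)! × 4! = 362880 × 24 = 8709120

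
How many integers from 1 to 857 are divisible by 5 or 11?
⌊857/5⌋ + ⌊857/11⌋ - ⌊857/55⌋ = 171 + 77 - 15 = 233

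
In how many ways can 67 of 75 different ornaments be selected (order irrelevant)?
C(75,67) = 75!/(67!×8!) = 16871053725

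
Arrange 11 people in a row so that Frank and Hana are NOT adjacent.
Total - adjacent = 11! - (11-1)!×2 = 39916800 - 7257600 = 32659200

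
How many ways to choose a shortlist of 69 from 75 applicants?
C(75,69) = 75!/(69!×6!) = 201359550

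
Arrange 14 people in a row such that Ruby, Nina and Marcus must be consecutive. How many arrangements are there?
Treat the 3 as one block: (14-3+1)! × 3! = 479001600 × 6 = 2874009600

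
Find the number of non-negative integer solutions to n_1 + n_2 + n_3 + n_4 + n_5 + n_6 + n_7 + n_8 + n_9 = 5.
C(5+9-1, 9-1) = C(13, 8) = 1287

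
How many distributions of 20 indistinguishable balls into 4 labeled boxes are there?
C(20+4-1, 4-1) = C(23, 3) = 1771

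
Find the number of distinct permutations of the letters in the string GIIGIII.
7! / (2! × 5!) = 21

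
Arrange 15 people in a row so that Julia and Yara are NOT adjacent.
Total - adjacent = 15! - (15-1)!×2 = 1307674368000 - 174356582400 = 1133317785600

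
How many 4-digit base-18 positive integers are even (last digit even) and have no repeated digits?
Last∈{0,2,4,6,8,10,12,14,16}. Last=0: 4080. Last nonzero: 8×16×P(16,2) = 30720. Total = 34800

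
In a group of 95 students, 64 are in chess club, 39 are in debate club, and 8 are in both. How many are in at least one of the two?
|A∪B| = |A| + |B| - |A∩B| = 64 + 39 - 8 = 95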